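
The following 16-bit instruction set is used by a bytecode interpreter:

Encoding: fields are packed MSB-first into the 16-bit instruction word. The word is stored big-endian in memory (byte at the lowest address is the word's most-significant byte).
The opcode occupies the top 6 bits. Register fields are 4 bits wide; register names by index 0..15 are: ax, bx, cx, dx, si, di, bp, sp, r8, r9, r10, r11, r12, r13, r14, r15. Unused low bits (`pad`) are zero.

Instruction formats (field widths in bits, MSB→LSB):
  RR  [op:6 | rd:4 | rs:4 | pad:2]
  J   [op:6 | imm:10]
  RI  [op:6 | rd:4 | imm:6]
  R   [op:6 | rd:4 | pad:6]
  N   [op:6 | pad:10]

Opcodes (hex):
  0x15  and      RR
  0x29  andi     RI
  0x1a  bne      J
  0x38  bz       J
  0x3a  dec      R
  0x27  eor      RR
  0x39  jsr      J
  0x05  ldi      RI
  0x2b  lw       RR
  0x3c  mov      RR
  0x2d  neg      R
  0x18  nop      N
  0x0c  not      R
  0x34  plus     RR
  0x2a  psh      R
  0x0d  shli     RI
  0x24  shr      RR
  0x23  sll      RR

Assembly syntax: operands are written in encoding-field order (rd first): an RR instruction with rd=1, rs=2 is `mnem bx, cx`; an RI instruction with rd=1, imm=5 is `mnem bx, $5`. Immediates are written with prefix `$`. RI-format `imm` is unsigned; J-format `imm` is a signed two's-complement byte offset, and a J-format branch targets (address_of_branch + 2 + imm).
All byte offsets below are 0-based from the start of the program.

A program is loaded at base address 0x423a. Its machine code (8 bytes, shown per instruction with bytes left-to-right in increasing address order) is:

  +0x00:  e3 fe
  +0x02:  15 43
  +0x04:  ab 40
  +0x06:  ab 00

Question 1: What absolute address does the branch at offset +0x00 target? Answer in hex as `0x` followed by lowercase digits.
@+00  big-endian(e3 fe) = 0xe3fe
  top 6b → 0x38 → bz [J]
  [9:0] imm=1022 (s10→-2) = $-2
  target = base 0x423a + off 0x00 + 2 + imm -2 = 0x423a

0x423a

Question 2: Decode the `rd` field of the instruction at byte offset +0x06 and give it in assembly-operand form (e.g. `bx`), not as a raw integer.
off 0x06: read ab 00 as big → 0xab00
  top 6b → 0x2a → psh [R]
  rd@[9:6]=0xc ⇒ r12

r12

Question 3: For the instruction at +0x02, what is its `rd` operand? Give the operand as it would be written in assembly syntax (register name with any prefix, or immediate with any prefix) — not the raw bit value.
+0x02: 15 43 ⇒ word 0x1543 (big)
  opcode bits[15:10]=0x5: ldi/RI
  [9:6] rd=5 = di
  [5:0] imm=3 = $3

di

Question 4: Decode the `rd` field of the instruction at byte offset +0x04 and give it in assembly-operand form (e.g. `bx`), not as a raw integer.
r13

+0x04: ab 40 ⇒ word 0xab40 (big)
  opcode bits[15:10]=0x2a: psh/R
  rd: (w>>6)&0xf=0xd → r13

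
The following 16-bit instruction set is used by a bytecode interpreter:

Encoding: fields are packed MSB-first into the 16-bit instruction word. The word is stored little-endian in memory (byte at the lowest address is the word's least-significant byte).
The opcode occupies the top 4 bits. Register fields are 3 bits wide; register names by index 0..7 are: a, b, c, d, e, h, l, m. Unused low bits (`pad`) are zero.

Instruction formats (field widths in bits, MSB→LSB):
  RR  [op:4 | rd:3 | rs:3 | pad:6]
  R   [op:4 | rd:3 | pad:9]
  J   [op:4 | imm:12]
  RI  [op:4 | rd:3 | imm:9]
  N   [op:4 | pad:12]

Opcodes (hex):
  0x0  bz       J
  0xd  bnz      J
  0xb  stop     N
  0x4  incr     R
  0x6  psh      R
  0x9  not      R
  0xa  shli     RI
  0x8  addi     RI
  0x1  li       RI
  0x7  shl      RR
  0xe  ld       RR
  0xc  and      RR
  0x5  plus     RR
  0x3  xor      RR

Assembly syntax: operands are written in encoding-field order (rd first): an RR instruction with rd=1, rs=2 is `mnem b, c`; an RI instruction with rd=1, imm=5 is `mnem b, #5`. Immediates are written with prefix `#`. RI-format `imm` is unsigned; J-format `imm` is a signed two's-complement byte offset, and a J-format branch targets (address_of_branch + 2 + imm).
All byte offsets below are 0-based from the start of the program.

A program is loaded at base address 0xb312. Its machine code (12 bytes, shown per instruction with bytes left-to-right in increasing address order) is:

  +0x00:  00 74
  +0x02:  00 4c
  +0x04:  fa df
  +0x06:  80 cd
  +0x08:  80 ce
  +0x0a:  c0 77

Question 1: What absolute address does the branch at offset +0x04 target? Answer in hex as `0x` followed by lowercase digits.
[04] fa df → 0xdffa
  opcode bits[15:12]=0xd: bnz/J
  imm: (w>>0)&0xfff=0xffa (s12→-6) → #-6
  target = base 0xb312 + off 0x04 + 2 + imm -6 = 0xb312

0xb312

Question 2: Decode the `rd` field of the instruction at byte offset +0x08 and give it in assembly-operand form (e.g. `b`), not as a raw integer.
+0x08: 80 ce ⇒ word 0xce80 (little)
  top 4b → 0xc → and [RR]
  [11:9] rd=7 = m
  [8:6] rs=2 = c

m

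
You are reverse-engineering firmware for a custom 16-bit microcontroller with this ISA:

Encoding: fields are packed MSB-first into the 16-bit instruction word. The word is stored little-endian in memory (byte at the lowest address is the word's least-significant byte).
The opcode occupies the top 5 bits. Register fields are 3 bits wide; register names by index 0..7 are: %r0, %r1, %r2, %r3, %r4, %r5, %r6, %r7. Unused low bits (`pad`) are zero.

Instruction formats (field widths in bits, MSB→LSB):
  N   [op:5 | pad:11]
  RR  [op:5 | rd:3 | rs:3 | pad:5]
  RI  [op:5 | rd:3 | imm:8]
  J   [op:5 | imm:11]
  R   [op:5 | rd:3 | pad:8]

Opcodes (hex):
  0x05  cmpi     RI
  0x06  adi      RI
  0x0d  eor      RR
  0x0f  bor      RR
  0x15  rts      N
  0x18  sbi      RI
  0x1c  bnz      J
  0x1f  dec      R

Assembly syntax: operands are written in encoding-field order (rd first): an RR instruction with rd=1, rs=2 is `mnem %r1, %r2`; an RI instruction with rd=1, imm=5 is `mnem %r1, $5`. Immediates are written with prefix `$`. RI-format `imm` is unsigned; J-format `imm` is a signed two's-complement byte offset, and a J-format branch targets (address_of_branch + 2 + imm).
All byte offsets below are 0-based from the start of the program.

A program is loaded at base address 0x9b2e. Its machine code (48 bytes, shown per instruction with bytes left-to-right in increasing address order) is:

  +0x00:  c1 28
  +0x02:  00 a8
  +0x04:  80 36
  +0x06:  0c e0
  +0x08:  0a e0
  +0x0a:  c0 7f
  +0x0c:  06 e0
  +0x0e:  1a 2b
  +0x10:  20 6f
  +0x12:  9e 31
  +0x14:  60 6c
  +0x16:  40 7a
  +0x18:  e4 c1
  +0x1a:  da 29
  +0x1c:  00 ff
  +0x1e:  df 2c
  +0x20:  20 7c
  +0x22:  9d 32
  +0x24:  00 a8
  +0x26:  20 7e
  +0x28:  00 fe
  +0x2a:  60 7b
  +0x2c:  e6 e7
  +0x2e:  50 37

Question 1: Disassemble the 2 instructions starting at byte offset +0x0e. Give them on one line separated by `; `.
+0x0e: 1a 2b ⇒ word 0x2b1a (little)
  top 5b → 0x5 → cmpi [RI]
  rd: (w>>8)&0x7=0x3 → %r3
  imm: (w>>0)&0xff=0x1a → $26
+0x10: 20 6f ⇒ word 0x6f20 (little)
  top 5b → 0xd → eor [RR]
  rd: (w>>8)&0x7=0x7 → %r7
  rs: (w>>5)&0x7=0x1 → %r1

cmpi %r3, $26; eor %r7, %r1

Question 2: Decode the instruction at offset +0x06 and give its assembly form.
bnz $12

off 0x06: read 0c e0 as little → 0xe00c
  opcode bits[15:11]=0x1c: bnz/J
  imm@[10:0]=0xc ⇒ $12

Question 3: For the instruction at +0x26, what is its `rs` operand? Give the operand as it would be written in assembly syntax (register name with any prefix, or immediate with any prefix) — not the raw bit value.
off 0x26: read 20 7e as little → 0x7e20
  opcode bits[15:11]=0xf: bor/RR
  rd@[10:8]=0x6 ⇒ %r6
  rs@[7:5]=0x1 ⇒ %r1

%r1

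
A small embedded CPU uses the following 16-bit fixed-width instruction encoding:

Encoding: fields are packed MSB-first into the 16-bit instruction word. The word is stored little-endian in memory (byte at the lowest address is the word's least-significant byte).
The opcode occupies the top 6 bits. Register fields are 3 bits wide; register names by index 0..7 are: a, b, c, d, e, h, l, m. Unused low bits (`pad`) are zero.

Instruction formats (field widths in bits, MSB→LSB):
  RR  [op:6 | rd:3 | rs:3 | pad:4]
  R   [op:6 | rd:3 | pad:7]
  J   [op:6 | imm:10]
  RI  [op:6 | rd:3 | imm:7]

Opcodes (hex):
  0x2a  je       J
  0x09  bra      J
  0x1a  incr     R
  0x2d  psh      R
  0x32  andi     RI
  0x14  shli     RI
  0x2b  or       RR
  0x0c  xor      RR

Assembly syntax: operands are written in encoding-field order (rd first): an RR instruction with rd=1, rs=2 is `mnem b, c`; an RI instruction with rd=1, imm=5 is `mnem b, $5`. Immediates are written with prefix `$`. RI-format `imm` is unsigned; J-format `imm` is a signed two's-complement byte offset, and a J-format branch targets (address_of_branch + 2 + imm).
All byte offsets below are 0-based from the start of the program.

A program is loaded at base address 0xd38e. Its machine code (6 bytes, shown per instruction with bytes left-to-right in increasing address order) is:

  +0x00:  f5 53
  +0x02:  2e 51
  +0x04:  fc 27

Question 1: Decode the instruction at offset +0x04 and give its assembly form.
[04] fc 27 → 0x27fc
  op=0x27fc>>10=0x9 ⇒ bra (J)
  [9:0] imm=1020 (s10→-4) = $-4

bra $-4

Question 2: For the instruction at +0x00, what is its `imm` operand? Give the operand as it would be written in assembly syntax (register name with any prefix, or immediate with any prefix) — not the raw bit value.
@+00  little-endian(f5 53) = 0x53f5
  opcode bits[15:10]=0x14: shli/RI
  rd@[9:7]=0x7 ⇒ m
  imm@[6:0]=0x75 ⇒ $117

$117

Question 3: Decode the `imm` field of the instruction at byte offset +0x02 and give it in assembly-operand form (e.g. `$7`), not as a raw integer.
off 0x02: read 2e 51 as little → 0x512e
  opcode bits[15:10]=0x14: shli/RI
  rd@[9:7]=0x2 ⇒ c
  imm@[6:0]=0x2e ⇒ $46

$46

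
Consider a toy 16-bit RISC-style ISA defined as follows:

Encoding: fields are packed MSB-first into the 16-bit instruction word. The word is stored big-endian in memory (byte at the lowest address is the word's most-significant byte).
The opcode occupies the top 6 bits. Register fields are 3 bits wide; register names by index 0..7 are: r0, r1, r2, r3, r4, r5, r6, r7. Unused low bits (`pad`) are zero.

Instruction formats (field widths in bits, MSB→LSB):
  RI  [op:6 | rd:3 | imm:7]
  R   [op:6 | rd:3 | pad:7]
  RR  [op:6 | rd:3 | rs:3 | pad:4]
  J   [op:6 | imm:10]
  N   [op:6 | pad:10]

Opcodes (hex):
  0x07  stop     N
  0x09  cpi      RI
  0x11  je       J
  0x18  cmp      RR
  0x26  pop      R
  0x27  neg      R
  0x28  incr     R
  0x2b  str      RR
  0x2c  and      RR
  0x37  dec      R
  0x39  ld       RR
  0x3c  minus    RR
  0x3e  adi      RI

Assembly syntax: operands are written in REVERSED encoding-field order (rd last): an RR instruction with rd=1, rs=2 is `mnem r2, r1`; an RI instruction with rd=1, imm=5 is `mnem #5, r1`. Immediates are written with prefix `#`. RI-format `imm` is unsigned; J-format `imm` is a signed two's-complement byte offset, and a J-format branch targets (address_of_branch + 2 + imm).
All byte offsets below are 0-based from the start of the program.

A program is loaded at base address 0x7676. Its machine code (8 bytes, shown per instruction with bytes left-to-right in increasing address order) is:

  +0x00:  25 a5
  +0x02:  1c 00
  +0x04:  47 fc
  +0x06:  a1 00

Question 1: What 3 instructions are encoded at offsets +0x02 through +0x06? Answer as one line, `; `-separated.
stop; je #-4; incr r2

@+02  big-endian(1c 00) = 0x1c00
  top 6b → 0x7 → stop [N]
@+04  big-endian(47 fc) = 0x47fc
  top 6b → 0x11 → je [J]
  [9:0] imm=1020 (s10→-4) = #-4
@+06  big-endian(a1 00) = 0xa100
  top 6b → 0x28 → incr [R]
  [9:7] rd=2 = r2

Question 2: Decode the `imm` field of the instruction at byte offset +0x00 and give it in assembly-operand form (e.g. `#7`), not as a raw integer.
[00] 25 a5 → 0x25a5
  op=0x25a5>>10=0x9 ⇒ cpi (RI)
  rd@[9:7]=0x3 ⇒ r3
  imm@[6:0]=0x25 ⇒ #37

#37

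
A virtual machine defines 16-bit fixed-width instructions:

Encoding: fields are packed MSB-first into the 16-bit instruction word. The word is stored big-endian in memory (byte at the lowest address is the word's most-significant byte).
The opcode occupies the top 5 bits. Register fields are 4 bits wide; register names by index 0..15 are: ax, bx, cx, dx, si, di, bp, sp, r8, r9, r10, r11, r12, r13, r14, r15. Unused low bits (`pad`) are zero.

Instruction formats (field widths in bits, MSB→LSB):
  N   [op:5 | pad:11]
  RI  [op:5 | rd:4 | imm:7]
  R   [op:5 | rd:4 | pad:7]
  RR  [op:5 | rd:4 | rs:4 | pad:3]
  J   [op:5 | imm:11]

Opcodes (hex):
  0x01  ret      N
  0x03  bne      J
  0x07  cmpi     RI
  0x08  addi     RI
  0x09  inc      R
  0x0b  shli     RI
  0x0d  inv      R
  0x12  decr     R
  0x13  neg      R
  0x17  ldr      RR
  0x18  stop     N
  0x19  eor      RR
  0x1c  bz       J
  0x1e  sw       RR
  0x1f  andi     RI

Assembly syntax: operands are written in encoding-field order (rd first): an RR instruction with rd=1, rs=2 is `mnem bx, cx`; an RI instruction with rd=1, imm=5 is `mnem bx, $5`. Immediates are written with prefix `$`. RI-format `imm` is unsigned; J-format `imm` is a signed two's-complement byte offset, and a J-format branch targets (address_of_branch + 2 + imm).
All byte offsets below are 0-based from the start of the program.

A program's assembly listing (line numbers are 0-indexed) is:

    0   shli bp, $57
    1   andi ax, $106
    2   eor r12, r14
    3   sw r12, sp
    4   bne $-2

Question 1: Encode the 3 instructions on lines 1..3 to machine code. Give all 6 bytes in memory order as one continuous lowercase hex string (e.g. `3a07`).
line 1 (andi): pack op=0x1f:5|rd=0:4|imm=106:7 = 0xf86a; big→ f8 6a
line 2 (eor): pack op=0x19:5|rd=12:4|rs=14:4|pad=0:3 = 0xce70; big→ ce 70
line 3 (sw): pack op=0x1e:5|rd=12:4|rs=7:4|pad=0:3 = 0xf638; big→ f6 38

f86ace70f638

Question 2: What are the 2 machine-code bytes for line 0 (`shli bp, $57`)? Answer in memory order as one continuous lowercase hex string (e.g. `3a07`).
L0: shli op=0xb:5|rd=6:4|imm=57:7 ⇒ 0x5b39 ⇒ big 5b 39

5b39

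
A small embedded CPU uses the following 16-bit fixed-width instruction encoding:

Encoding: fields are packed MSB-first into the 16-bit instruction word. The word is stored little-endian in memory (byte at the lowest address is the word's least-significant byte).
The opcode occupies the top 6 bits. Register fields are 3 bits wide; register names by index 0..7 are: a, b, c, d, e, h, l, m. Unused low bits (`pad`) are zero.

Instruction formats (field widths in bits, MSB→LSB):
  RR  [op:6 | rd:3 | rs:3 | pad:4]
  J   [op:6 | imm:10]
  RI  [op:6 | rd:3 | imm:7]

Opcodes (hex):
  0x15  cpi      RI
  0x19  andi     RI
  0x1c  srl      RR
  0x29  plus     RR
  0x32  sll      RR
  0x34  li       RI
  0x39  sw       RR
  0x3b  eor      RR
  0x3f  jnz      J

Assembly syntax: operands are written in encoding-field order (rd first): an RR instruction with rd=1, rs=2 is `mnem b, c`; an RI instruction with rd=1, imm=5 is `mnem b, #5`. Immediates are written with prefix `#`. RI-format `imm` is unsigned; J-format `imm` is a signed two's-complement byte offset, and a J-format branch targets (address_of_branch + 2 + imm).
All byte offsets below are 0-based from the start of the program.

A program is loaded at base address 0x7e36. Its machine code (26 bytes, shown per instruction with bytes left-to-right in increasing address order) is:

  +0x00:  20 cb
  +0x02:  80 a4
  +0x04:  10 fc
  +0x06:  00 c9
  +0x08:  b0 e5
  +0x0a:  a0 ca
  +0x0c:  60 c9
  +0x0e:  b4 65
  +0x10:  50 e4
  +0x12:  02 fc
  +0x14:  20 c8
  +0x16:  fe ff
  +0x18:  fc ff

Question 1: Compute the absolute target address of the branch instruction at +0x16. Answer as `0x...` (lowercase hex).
off 0x16: read fe ff as little → 0xfffe
  opcode bits[15:10]=0x3f: jnz/J
  imm@[9:0]=0x3fe (s10→-2) ⇒ #-2
  target = base 0x7e36 + off 0x16 + 2 + imm -2 = 0x7e4c

0x7e4c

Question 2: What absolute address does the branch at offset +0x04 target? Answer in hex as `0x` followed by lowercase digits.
0x7e4c

+0x04: 10 fc ⇒ word 0xfc10 (little)
  op=0xfc10>>10=0x3f ⇒ jnz (J)
  imm: (w>>0)&0x3ff=0x10 → #16
  target = base 0x7e36 + off 0x04 + 2 + imm 16 = 0x7e4c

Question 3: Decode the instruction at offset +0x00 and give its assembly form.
+0x00: 20 cb ⇒ word 0xcb20 (little)
  top 6b → 0x32 → sll [RR]
  [9:7] rd=6 = l
  [6:4] rs=2 = c

sll l, c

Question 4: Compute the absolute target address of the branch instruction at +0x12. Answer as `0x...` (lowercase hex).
@+12  little-endian(02 fc) = 0xfc02
  op=0xfc02>>10=0x3f ⇒ jnz (J)
  imm@[9:0]=0x2 ⇒ #2
  target = base 0x7e36 + off 0x12 + 2 + imm 2 = 0x7e4c

0x7e4c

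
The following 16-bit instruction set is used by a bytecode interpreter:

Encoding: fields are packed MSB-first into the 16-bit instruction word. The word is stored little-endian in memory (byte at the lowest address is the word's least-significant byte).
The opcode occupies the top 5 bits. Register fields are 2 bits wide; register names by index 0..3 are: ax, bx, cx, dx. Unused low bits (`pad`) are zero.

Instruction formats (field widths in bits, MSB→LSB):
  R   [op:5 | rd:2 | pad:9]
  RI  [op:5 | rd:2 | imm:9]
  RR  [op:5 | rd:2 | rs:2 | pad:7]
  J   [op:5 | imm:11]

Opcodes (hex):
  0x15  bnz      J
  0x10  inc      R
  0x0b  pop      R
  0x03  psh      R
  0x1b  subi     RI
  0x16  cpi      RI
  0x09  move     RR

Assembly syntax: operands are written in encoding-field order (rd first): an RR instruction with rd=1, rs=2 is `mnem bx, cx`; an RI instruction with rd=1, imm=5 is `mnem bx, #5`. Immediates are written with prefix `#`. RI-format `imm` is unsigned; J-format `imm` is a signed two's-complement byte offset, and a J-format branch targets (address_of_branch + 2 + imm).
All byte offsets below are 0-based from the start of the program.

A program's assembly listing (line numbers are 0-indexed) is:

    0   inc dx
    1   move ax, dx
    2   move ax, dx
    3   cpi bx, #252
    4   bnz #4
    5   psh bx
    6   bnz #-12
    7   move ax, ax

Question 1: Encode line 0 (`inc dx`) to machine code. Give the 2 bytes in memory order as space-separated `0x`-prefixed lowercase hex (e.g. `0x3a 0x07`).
0x00 0x86

0. inc fields op=0x10:5|rd=3:2|pad=0:9 → word 8600h → 00 86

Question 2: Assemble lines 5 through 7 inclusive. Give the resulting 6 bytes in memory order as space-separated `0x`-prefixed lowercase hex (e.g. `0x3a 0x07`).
L5: psh op=0x3:5|rd=1:2|pad=0:9 ⇒ 0x1a00 ⇒ little 00 1a
L6: bnz op=0x15:5|imm=-12:11 ⇒ 0xaff4 ⇒ little f4 af
L7: move op=0x9:5|rd=0:2|rs=0:2|pad=0:7 ⇒ 0x4800 ⇒ little 00 48

0x00 0x1a 0xf4 0xaf 0x00 0x48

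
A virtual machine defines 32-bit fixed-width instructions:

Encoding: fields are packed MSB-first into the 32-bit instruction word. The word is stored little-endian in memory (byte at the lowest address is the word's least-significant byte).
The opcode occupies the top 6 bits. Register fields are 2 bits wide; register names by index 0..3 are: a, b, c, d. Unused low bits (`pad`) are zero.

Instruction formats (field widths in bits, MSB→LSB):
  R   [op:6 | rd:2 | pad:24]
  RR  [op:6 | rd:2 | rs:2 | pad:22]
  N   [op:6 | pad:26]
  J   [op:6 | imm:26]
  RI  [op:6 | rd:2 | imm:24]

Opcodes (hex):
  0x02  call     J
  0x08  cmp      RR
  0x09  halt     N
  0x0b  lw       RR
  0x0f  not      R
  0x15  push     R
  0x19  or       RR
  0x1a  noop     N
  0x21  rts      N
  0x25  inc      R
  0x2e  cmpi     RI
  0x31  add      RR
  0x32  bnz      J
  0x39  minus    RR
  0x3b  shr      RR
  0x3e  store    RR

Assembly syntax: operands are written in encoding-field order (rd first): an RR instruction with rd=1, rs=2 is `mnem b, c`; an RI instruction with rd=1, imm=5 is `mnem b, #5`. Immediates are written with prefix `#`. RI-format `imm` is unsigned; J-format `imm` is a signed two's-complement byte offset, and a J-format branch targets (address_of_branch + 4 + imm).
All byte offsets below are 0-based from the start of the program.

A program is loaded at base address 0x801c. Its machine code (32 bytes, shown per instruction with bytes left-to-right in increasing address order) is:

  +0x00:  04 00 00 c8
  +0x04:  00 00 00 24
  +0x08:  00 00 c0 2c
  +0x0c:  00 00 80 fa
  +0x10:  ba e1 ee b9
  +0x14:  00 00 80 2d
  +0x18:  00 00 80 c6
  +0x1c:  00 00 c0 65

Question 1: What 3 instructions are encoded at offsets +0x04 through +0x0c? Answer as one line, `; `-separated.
halt; lw a, d; store c, c

+0x04: 00 00 00 24 ⇒ word 0x24000000 (little)
  top 6b → 0x9 → halt [N]
+0x08: 00 00 c0 2c ⇒ word 0x2cc00000 (little)
  top 6b → 0xb → lw [RR]
  rd: (w>>24)&0x3=0x0 → a
  rs: (w>>22)&0x3=0x3 → d
+0x0c: 00 00 80 fa ⇒ word 0xfa800000 (little)
  top 6b → 0x3e → store [RR]
  rd: (w>>24)&0x3=0x2 → c
  rs: (w>>22)&0x3=0x2 → c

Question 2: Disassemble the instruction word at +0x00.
[00] 04 00 00 c8 → 0xc8000004
  op=0xc8000004>>26=0x32 ⇒ bnz (J)
  [25:0] imm=4 = #4

bnz #4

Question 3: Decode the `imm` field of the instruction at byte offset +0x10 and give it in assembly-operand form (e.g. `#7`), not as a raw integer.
off 0x10: read ba e1 ee b9 as little → 0xb9eee1ba
  op=0xb9eee1ba>>26=0x2e ⇒ cmpi (RI)
  [25:24] rd=1 = b
  [23:0] imm=15655354 = #15655354

#15655354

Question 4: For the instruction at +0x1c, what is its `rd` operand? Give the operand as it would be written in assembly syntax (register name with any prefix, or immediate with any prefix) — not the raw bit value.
[1c] 00 00 c0 65 → 0x65c00000
  opcode bits[31:26]=0x19: or/RR
  rd: (w>>24)&0x3=0x1 → b
  rs: (w>>22)&0x3=0x3 → d

b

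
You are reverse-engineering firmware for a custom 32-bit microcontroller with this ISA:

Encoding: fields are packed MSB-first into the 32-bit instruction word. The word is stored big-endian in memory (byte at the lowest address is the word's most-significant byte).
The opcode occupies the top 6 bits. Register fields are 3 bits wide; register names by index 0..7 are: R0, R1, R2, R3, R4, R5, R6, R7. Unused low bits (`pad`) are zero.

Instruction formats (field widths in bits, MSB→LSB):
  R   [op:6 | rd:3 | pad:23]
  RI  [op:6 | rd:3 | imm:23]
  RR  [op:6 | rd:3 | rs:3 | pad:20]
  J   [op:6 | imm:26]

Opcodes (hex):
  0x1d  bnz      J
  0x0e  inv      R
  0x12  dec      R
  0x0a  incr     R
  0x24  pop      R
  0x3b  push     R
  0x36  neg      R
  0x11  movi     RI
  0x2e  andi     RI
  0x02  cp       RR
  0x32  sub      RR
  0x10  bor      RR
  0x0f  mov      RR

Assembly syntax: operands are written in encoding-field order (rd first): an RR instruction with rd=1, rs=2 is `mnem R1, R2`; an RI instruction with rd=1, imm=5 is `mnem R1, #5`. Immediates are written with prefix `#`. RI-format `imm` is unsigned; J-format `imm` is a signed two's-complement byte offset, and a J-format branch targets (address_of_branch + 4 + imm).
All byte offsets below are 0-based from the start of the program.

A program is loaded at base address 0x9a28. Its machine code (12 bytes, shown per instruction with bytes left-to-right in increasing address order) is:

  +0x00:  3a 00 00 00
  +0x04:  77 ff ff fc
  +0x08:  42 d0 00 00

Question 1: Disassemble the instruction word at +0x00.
inv R4

[00] 3a 00 00 00 → 0x3a000000
  opcode bits[31:26]=0xe: inv/R
  rd@[25:23]=0x4 ⇒ R4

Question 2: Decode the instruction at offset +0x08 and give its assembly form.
@+08  big-endian(42 d0 00 00) = 0x42d00000
  op=0x42d00000>>26=0x10 ⇒ bor (RR)
  rd@[25:23]=0x5 ⇒ R5
  rs@[22:20]=0x5 ⇒ R5

bor R5, R5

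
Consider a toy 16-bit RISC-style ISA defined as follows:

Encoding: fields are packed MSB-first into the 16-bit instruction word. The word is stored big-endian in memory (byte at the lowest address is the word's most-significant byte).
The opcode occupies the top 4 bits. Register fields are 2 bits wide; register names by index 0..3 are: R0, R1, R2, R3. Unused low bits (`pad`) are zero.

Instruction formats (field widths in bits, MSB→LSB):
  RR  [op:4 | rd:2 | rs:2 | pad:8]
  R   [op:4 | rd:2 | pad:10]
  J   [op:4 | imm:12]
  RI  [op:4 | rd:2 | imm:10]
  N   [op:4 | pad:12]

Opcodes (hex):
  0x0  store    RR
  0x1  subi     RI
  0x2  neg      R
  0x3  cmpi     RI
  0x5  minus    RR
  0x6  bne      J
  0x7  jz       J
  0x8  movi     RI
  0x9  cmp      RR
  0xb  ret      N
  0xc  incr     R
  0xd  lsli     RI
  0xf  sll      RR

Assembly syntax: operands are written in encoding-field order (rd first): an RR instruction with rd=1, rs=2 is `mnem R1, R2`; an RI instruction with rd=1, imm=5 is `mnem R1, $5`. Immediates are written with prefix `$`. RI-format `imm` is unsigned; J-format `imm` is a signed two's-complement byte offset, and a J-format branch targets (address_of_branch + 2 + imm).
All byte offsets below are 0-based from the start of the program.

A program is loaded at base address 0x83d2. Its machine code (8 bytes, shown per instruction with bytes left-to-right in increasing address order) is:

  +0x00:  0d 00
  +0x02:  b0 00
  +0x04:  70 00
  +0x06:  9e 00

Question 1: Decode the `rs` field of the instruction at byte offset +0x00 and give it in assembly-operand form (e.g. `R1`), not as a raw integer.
R1

@+00  big-endian(0d 00) = 0x0d00
  op=0x0d00>>12=0x0 ⇒ store (RR)
  rd@[11:10]=0x3 ⇒ R3
  rs@[9:8]=0x1 ⇒ R1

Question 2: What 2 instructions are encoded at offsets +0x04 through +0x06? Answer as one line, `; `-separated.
jz $0; cmp R3, R2

off 0x04: read 70 00 as big → 0x7000
  top 4b → 0x7 → jz [J]
  [11:0] imm=0 = $0
off 0x06: read 9e 00 as big → 0x9e00
  top 4b → 0x9 → cmp [RR]
  [11:10] rd=3 = R3
  [9:8] rs=2 = R2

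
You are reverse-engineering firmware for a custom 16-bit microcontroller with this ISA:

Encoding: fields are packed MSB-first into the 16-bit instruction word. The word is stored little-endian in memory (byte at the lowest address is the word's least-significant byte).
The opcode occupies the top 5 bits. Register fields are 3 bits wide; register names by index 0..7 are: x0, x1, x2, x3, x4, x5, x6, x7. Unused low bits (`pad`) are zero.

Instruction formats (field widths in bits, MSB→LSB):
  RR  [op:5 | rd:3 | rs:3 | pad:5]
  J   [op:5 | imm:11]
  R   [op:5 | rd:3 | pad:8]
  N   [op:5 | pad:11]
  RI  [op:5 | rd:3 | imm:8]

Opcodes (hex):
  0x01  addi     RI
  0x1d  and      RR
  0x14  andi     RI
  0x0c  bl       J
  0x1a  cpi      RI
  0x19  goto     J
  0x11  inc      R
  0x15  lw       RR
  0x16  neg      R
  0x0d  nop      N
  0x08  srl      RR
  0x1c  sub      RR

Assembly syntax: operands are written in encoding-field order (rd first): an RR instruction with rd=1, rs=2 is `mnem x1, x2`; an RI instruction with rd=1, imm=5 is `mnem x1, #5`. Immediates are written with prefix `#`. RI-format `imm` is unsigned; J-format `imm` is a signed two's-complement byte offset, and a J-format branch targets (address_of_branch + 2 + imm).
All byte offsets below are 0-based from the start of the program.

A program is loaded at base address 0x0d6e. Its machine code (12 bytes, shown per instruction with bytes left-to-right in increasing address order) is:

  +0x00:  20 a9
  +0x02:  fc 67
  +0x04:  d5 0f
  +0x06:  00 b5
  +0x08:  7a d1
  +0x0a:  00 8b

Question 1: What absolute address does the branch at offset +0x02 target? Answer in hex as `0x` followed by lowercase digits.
0x0d6e

[02] fc 67 → 0x67fc
  op=0x67fc>>11=0xc ⇒ bl (J)
  [10:0] imm=2044 (s11→-4) = #-4
  target = base 0x0d6e + off 0x02 + 2 + imm -4 = 0x0d6e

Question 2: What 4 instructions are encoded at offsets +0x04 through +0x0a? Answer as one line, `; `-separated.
addi x7, #213; neg x5; cpi x1, #122; inc x3

+0x04: d5 0f ⇒ word 0x0fd5 (little)
  opcode bits[15:11]=0x1: addi/RI
  rd@[10:8]=0x7 ⇒ x7
  imm@[7:0]=0xd5 ⇒ #213
+0x06: 00 b5 ⇒ word 0xb500 (little)
  opcode bits[15:11]=0x16: neg/R
  rd@[10:8]=0x5 ⇒ x5
+0x08: 7a d1 ⇒ word 0xd17a (little)
  opcode bits[15:11]=0x1a: cpi/RI
  rd@[10:8]=0x1 ⇒ x1
  imm@[7:0]=0x7a ⇒ #122
+0x0a: 00 8b ⇒ word 0x8b00 (little)
  opcode bits[15:11]=0x11: inc/R
  rd@[10:8]=0x3 ⇒ x3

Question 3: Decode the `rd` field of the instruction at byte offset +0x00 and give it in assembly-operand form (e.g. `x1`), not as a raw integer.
@+00  little-endian(20 a9) = 0xa920
  op=0xa920>>11=0x15 ⇒ lw (RR)
  rd: (w>>8)&0x7=0x1 → x1
  rs: (w>>5)&0x7=0x1 → x1

x1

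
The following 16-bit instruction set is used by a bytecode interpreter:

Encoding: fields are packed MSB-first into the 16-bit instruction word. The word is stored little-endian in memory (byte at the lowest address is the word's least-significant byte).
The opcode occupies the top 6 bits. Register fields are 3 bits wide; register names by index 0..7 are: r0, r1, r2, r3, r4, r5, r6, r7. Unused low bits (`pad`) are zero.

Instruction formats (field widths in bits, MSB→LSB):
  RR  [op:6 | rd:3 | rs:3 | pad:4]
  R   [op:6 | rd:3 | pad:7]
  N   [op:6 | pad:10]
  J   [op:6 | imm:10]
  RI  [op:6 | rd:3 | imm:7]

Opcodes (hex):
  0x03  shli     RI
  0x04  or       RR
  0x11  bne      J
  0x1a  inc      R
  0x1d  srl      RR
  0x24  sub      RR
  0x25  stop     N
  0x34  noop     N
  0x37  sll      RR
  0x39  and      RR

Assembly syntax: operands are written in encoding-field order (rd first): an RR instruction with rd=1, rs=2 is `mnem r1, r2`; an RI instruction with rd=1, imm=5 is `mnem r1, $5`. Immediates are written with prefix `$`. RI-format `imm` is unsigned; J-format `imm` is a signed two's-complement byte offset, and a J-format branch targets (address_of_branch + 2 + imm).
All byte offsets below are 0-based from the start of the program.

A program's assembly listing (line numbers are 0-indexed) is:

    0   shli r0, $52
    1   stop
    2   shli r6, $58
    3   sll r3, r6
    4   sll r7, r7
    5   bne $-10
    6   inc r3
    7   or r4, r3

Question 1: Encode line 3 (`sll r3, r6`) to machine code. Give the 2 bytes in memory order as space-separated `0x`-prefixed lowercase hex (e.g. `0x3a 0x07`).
line 3 (sll): pack op=0x37:6|rd=3:3|rs=6:3|pad=0:4 = 0xdde0; little→ e0 dd

0xe0 0xdd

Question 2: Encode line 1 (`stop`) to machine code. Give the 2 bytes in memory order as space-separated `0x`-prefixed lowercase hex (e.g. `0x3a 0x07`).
0x00 0x94

line 1 (stop): pack op=0x25:6|pad=0:10 = 0x9400; little→ 00 94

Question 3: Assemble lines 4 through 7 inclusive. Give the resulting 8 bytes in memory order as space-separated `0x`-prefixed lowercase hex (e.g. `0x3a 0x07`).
L4: sll op=0x37:6|rd=7:3|rs=7:3|pad=0:4 ⇒ 0xdff0 ⇒ little f0 df
L5: bne op=0x11:6|imm=-10:10 ⇒ 0x47f6 ⇒ little f6 47
L6: inc op=0x1a:6|rd=3:3|pad=0:7 ⇒ 0x6980 ⇒ little 80 69
L7: or op=0x4:6|rd=4:3|rs=3:3|pad=0:4 ⇒ 0x1230 ⇒ little 30 12

0xf0 0xdf 0xf6 0x47 0x80 0x69 0x30 0x12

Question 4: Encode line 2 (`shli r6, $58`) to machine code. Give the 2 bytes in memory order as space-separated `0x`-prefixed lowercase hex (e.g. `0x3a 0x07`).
0x3a 0x0f

2. shli fields op=0x3:6|rd=6:3|imm=58:7 → word 0f3ah → 3a 0f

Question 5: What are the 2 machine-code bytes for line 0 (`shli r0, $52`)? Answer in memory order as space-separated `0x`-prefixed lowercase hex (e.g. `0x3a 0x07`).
L0: shli op=0x3:6|rd=0:3|imm=52:7 ⇒ 0x0c34 ⇒ little 34 0c

0x34 0x0c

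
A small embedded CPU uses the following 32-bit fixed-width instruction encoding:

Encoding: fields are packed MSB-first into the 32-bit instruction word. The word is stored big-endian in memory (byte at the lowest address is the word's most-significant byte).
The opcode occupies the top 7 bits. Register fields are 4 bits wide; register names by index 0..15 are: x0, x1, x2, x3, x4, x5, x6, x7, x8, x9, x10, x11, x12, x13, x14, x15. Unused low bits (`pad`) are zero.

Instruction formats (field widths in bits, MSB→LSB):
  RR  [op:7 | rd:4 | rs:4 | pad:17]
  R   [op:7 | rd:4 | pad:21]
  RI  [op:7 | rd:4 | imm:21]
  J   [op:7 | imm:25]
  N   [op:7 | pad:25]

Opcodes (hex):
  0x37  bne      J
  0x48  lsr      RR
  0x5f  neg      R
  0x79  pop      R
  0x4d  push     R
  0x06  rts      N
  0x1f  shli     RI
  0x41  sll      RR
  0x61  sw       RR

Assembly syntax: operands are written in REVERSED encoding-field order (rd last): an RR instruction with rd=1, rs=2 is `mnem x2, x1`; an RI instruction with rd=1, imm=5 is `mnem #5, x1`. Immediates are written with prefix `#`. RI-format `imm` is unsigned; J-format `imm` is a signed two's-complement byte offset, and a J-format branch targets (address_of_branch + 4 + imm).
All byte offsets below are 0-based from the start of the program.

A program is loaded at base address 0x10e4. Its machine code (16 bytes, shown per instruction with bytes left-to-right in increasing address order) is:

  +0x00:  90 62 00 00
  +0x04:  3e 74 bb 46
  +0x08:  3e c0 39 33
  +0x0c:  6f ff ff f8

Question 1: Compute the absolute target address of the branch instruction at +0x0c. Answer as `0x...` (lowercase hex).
0x10ec

+0x0c: 6f ff ff f8 ⇒ word 0x6ffffff8 (big)
  top 7b → 0x37 → bne [J]
  imm@[24:0]=0x1fffff8 (s25→-8) ⇒ #-8
  target = base 0x10e4 + off 0x0c + 4 + imm -8 = 0x10ec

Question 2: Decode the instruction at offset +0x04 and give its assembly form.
shli #1358662, x3

[04] 3e 74 bb 46 → 0x3e74bb46
  top 7b → 0x1f → shli [RI]
  rd: (w>>21)&0xf=0x3 → x3
  imm: (w>>0)&0x1fffff=0x14bb46 → #1358662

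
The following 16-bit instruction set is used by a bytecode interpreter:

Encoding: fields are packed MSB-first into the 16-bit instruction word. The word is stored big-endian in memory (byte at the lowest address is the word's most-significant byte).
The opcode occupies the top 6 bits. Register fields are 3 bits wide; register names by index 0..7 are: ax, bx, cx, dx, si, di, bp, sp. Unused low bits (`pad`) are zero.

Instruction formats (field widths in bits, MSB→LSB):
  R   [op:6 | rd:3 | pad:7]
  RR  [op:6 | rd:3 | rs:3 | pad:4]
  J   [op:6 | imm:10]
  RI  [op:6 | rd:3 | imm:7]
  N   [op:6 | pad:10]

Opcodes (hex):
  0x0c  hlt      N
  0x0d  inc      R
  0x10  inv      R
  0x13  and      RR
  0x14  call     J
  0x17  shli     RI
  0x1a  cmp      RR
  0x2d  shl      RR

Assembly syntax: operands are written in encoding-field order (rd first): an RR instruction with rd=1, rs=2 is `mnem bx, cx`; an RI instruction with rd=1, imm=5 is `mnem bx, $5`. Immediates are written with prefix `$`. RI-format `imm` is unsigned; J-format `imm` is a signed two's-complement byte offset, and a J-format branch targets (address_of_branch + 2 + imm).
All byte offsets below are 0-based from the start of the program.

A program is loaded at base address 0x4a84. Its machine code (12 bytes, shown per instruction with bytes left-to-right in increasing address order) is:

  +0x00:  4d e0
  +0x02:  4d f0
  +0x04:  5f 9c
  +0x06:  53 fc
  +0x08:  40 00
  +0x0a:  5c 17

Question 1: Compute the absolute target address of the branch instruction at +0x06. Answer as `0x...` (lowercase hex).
0x4a88

@+06  big-endian(53 fc) = 0x53fc
  opcode bits[15:10]=0x14: call/J
  imm@[9:0]=0x3fc (s10→-4) ⇒ $-4
  target = base 0x4a84 + off 0x06 + 2 + imm -4 = 0x4a88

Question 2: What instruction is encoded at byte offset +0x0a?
shli ax, $23

+0x0a: 5c 17 ⇒ word 0x5c17 (big)
  top 6b → 0x17 → shli [RI]
  rd: (w>>7)&0x7=0x0 → ax
  imm: (w>>0)&0x7f=0x17 → $23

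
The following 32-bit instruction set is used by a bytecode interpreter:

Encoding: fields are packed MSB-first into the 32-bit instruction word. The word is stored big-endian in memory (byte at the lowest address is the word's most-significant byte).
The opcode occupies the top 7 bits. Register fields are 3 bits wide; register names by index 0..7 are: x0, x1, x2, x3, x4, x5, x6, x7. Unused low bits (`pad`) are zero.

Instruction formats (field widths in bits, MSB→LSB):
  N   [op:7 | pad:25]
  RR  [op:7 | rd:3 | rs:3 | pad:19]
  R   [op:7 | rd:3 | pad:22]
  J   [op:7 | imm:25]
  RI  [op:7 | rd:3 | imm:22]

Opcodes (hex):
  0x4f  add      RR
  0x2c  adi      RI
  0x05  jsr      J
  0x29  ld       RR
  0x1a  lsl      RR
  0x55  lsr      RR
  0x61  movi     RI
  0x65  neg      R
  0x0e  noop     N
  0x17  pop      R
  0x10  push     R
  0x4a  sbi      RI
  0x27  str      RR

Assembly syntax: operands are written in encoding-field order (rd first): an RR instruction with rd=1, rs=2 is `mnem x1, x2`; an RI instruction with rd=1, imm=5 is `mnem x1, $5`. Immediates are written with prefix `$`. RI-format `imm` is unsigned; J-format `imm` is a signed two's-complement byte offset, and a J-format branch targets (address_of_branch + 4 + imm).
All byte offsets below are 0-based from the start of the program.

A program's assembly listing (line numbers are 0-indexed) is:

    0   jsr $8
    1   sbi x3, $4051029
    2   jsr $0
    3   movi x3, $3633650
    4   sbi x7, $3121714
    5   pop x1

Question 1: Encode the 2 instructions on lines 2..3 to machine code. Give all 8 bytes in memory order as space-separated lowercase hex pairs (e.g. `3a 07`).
0a 00 00 00 c2 f7 71 f2

line 2 (jsr): pack op=0x5:7|imm=0:25 = 0x0a000000; big→ 0a 00 00 00
line 3 (movi): pack op=0x61:7|rd=3:3|imm=3633650:22 = 0xc2f771f2; big→ c2 f7 71 f2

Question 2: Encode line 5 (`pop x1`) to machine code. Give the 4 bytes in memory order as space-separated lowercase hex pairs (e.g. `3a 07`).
5. pop fields op=0x17:7|rd=1:3|pad=0:22 → word 2e400000h → 2e 40 00 00

2e 40 00 00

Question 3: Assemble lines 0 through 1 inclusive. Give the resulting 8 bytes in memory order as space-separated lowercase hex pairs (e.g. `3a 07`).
0. jsr fields op=0x5:7|imm=8:25 → word 0a000008h → 0a 00 00 08
1. sbi fields op=0x4a:7|rd=3:3|imm=4051029:22 → word 94fdd055h → 94 fd d0 55

0a 00 00 08 94 fd d0 55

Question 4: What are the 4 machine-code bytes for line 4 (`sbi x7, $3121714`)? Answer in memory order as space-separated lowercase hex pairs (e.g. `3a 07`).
95 ef a2 32

4. sbi fields op=0x4a:7|rd=7:3|imm=3121714:22 → word 95efa232h → 95 ef a2 32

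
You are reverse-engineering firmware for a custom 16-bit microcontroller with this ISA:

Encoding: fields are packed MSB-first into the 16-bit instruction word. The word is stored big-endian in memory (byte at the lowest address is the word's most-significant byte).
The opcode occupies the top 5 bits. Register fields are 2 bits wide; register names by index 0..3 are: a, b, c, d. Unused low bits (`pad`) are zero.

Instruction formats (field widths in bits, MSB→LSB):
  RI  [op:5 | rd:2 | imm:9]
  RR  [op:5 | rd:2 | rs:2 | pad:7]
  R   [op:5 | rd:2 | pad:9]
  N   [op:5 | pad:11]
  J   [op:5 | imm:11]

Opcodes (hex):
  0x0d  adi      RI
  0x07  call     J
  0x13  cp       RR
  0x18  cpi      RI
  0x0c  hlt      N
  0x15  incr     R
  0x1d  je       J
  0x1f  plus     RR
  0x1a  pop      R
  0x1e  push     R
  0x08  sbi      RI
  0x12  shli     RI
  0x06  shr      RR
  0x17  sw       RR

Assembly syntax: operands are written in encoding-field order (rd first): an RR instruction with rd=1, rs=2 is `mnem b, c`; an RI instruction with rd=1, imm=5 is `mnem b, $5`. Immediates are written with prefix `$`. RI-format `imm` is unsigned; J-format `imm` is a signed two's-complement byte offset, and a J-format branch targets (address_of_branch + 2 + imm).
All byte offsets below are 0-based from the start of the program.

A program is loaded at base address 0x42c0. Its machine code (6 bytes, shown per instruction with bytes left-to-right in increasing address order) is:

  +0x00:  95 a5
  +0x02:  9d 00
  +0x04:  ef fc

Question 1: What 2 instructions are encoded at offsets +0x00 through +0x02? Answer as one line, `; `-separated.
off 0x00: read 95 a5 as big → 0x95a5
  opcode bits[15:11]=0x12: shli/RI
  rd: (w>>9)&0x3=0x2 → c
  imm: (w>>0)&0x1ff=0x1a5 → $421
off 0x02: read 9d 00 as big → 0x9d00
  opcode bits[15:11]=0x13: cp/RR
  rd: (w>>9)&0x3=0x2 → c
  rs: (w>>7)&0x3=0x2 → c

shli c, $421; cp c, c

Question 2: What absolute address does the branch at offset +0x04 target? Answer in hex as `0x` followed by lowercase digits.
0x42c2

off 0x04: read ef fc as big → 0xeffc
  opcode bits[15:11]=0x1d: je/J
  imm: (w>>0)&0x7ff=0x7fc (s11→-4) → $-4
  target = base 0x42c0 + off 0x04 + 2 + imm -4 = 0x42c2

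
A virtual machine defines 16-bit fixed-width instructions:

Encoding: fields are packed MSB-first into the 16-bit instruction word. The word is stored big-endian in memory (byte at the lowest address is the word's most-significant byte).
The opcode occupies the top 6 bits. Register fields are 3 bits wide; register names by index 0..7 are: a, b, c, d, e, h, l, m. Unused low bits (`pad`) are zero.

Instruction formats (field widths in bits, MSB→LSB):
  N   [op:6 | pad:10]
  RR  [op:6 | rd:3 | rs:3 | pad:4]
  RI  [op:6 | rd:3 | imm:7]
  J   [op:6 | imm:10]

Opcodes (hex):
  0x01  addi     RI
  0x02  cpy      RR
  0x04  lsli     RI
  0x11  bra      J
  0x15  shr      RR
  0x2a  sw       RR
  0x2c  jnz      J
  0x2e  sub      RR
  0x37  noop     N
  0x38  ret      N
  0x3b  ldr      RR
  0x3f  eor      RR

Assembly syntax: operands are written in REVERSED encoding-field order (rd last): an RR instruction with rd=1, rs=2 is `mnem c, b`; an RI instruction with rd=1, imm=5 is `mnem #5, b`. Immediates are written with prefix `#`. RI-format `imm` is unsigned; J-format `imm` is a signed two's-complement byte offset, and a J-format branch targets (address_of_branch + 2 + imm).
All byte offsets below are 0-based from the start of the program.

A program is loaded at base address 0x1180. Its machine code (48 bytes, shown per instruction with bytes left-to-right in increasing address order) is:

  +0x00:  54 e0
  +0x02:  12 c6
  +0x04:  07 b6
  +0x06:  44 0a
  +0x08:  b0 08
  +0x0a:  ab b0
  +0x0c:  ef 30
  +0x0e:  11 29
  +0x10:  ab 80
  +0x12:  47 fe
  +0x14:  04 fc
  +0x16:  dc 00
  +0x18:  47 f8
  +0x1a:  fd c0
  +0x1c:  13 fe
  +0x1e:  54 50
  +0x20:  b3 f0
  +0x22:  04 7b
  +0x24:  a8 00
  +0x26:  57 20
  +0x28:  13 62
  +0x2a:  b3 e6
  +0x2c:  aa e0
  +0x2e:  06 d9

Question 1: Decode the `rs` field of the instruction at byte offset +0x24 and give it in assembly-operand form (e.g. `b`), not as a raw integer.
@+24  big-endian(a8 00) = 0xa800
  opcode bits[15:10]=0x2a: sw/RR
  rd: (w>>7)&0x7=0x0 → a
  rs: (w>>4)&0x7=0x0 → a

a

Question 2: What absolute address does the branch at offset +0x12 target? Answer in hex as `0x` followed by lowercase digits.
off 0x12: read 47 fe as big → 0x47fe
  op=0x47fe>>10=0x11 ⇒ bra (J)
  [9:0] imm=1022 (s10→-2) = #-2
  target = base 0x1180 + off 0x12 + 2 + imm -2 = 0x1192

0x1192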